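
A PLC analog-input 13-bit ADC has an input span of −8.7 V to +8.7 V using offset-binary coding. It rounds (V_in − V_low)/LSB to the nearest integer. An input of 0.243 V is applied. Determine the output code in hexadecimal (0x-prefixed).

LSB = 17.4 V / 8192 = 2.124 mV.
(0.243 − (−8.7)) / 0.00212402 = 4210.406 LSBs.
So the output code is 4210.
In hexadecimal (0x-prefixed): 0x1072.

code 0x1072 (decimal 4210)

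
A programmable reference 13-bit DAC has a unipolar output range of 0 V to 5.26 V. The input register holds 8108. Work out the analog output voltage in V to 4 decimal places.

LSB = 5.26 V / 2^13 = 0.642 mV.
V_out = 0 + 8108 × 0.00064209 V = 5.20606 V.

5.2061 V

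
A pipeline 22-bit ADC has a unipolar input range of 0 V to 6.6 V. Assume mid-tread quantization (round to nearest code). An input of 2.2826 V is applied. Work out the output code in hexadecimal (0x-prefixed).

Full-scale span = 6.6 V; LSB = 6.6/2^22 = 1.57 µV.
Input sits at 1450593.683 steps above V_low.
Round → code 1450594.
In hexadecimal (0x-prefixed): 0x162262.

code 0x162262 (decimal 1450594)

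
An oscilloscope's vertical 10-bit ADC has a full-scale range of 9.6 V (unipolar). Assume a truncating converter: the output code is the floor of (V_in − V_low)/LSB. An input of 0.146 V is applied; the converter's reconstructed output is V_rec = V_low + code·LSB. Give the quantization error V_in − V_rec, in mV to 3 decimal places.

Step size: 9.6 V ÷ 2^10 = 9.375 mV.
(0.146 − 0)/0.009375 = 15.5733; ⌊·⌋ gives code 15.
Reconstructed: 0.140625 V.
Difference: 0.005375 V → 5.375 mV.

5.375 mV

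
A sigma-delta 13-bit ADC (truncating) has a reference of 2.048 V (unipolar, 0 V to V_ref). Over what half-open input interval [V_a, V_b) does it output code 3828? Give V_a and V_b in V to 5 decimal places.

[0.95700 V, 0.95725 V)

LSB = 2.048/2^13 = 250.00 µV.
V_a = V_low + 3828·LSB = 0.957 V; V_b = V_low + 3829·LSB = 0.95725 V.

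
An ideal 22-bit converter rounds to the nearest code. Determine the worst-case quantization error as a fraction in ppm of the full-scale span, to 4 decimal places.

0.1192 ppm

Rounding → worst-case error = ½ LSB = V_FS/2^23, so 1e+06/8388608 = 0.119209 ppm of full scale.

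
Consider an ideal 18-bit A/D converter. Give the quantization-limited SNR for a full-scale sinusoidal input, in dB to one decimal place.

SNR ≈ 6.02·N + 1.76 dB = 6.02·18 + 1.76 = 110.12 dB.

110.1 dB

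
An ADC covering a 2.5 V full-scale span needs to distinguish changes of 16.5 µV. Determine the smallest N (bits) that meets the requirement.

Number of steps required ≥ 2.5 V / 16.5 µV = 151515.15.
Need 2^N ≥ 151515.15; 2^17 = 131072, 2^18 = 262144.
Minimum N = 18.

18 bits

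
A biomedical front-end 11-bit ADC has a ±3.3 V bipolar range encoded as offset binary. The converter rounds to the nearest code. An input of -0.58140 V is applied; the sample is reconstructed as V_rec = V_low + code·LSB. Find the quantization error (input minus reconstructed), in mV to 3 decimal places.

-1.322 mV

Step size: 6.6 V ÷ 2^11 = 3.223 mV.
(V_in − V_low)/LSB = (-0.58140 − (−3.3))/0.00322266 = 843.5898 → code 844 (round).
Reconstructed: -0.58007812 V.
Difference: -0.00132187 V → -1.322 mV.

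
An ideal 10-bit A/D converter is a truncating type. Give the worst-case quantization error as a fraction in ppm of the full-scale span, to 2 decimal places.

Truncating → worst-case error = 1 LSB = V_FS/2^10, so 1e+06/1024 = 976.562 ppm of full scale.

976.56 ppm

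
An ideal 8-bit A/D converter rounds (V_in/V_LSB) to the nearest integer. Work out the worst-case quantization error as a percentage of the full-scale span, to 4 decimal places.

0.1953 %

Rounding → worst-case error = ½ LSB = V_FS/2^9, so 100/512 = 0.195312 % of full scale.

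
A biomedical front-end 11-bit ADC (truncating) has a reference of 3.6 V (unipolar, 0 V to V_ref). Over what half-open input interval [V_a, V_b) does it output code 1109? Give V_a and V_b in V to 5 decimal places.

LSB = 3.6/2^11 = 1.758 mV.
V_a = V_low + 1109·LSB = 1.94941 V; V_b = V_low + 1110·LSB = 1.95117 V.

[1.94941 V, 1.95117 V)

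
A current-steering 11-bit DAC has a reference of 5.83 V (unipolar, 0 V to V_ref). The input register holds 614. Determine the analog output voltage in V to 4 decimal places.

LSB = 5.83 V / 2^11 = 2.847 mV.
V_out = 0 + 614 × 0.00284668 V = 1.74786 V.

1.7479 V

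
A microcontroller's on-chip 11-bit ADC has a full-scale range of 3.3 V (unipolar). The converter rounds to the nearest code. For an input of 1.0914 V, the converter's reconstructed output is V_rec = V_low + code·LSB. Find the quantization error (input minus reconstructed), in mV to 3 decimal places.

One LSB is 3.3 V / 2048 = 1.611 mV.
Scaled input = 677.3295 LSBs, so code = 677.
Code 677 maps back to 0 + 677×0.00161133 V = 1.0908691 V.
V_in − V_rec = 0.000530859 V = 0.531 mV.

0.531 mV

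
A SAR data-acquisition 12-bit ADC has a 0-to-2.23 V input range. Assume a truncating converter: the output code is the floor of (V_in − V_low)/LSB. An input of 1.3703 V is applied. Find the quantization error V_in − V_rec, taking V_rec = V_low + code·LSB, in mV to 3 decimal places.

Step size: 2.23 V ÷ 2^12 = 0.544 mV.
(1.3703 − 0)/0.000544434 = 2516.9277; ⌊·⌋ gives code 2516.
Reconstructed: 1.3697949 V.
Difference: 0.000505078 V → 0.505 mV.

0.505 mV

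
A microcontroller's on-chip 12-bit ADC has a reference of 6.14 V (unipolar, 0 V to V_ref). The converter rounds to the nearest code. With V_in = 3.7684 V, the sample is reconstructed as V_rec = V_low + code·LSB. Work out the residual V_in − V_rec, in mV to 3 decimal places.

Step size: 6.14 V ÷ 2^12 = 1.499 mV.
(V_in − V_low)/LSB = (3.7684 − 0)/0.00149902 = 2513.9033 → code 2514 (round).
Code 2514 maps back to 0 + 2514×0.00149902 V = 3.7685449 V.
V_in − V_rec = -0.000144922 V = -0.145 mV.

-0.145 mV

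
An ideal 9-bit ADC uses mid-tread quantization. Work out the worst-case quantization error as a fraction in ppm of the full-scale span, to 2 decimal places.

Rounding → worst-case error = ½ LSB = V_FS/2^10, so 1e+06/1024 = 976.562 ppm of full scale.

976.56 ppm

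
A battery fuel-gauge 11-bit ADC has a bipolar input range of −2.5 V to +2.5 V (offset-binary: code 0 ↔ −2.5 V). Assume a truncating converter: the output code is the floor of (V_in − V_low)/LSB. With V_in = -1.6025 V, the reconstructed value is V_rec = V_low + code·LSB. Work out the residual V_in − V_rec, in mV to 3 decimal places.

One LSB is 5 V / 2048 = 2.441 mV.
(V_in − V_low)/LSB = (-1.6025 − (−2.5))/0.00244141 = 367.6160 → code 367 (floor).
Code 367 maps back to (−2.5) + 367×0.00244141 V = -1.6040039 V.
Difference: 0.00150391 V → 1.504 mV.

1.504 mV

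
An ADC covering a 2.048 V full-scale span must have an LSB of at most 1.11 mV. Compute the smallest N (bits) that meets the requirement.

11 bits

Number of steps required ≥ 2.048 V / 1.11 mV = 1845.05.
Need 2^N ≥ 1845.05; 2^10 = 1024, 2^11 = 2048.
Minimum N = 11.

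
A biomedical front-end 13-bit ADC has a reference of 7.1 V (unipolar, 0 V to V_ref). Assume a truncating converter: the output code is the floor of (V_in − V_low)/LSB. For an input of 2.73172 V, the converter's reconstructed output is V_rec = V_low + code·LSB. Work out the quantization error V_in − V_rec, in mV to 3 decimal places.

0.751 mV

LSB = 7.1/2^13 = 0.867 mV.
(2.73172 − 0)/0.000866699 = 3151.8662; ⌊·⌋ gives code 3151.
Reconstructed: 2.7309692 V.
Error = 2.73172 − 2.7309692 = 0.000750762 V = 0.751 mV.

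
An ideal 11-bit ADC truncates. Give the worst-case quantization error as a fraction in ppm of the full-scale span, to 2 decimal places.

488.28 ppm

Truncating → worst-case error = 1 LSB = V_FS/2^11, so 1e+06/2048 = 488.281 ppm of full scale.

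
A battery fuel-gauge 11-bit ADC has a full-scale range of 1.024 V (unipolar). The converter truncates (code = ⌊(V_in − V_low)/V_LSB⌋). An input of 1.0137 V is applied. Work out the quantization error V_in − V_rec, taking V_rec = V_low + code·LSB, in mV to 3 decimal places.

0.200 mV

LSB = 1.024/2^11 = 0.500 mV.
(1.0137 − 0)/0.0005 = 2027.4000; ⌊·⌋ gives code 2027.
V_rec = 0 + 2027·0.0005 = 1.0135 V.
V_in − V_rec = 0.0002 V = 0.200 mV.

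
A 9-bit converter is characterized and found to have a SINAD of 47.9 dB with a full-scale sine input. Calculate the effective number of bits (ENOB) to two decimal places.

7.66 bits

ENOB = (SINAD − 1.76) / 6.02 = (47.9 − 1.76)/6.02 = 7.664.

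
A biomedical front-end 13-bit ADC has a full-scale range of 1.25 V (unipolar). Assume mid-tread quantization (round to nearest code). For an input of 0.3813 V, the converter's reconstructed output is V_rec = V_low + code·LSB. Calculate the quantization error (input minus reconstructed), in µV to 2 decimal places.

LSB = 1.25/2^13 = 152.59 µV.
(0.3813 − 0)/0.000152588 = 2498.8877; round gives code 2499.
Reconstructed: 0.38131714 V.
V_in − V_rec = -1.71387e-05 V = -17.14 µV.

-17.14 µV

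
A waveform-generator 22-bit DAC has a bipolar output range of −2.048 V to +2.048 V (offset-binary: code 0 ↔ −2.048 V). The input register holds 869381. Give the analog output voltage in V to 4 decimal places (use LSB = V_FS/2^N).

-1.1990 V

LSB = 4.096 V / 2^22 = 0.98 µV.
V_out = (−2.048) + 869381 × 9.76563e-07 V = -1.199 V.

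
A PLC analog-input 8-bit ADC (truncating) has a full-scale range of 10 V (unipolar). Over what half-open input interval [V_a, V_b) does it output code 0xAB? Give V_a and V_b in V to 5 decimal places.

LSB = 10/2^8 = 39.062 mV.
Code 0xAB = 171 decimal.
V_a = V_low + 171·LSB = 6.67969 V; V_b = V_low + 172·LSB = 6.71875 V.

[6.67969 V, 6.71875 V)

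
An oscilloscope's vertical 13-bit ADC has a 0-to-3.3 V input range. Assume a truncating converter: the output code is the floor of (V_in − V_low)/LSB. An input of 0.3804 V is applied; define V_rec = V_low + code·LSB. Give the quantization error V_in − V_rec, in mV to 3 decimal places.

Step size: 3.3 V ÷ 2^13 = 402.83 µV.
(V_in − V_low)/LSB = (0.3804 − 0)/0.000402832 = 944.3142 → code 944 (floor).
V_rec = 0 + 944·0.000402832 = 0.38027344 V.
V_in − V_rec = 0.000126562 V = 0.127 mV.

0.127 mV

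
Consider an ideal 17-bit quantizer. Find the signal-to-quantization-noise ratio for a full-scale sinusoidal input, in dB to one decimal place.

104.1 dB

SNR ≈ 6.02·N + 1.76 dB = 6.02·17 + 1.76 = 104.10 dB.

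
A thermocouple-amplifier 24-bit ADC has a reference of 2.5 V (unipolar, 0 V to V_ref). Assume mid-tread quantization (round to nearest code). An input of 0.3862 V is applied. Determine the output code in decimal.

Full-scale span = 2.5 V; LSB = 2.5/2^24 = 0.15 µV.
(V_in − V_low)/LSB = (0.3862 − 0) / 1.49012e-07 = 2591744.328.
Round → code 2591744.

code 2591744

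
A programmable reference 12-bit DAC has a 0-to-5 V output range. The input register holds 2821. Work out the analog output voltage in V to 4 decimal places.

3.4436 V

LSB = 5 V / 2^12 = 1.221 mV.
V_out = 0 + 2821 × 0.0012207 V = 3.4436 V.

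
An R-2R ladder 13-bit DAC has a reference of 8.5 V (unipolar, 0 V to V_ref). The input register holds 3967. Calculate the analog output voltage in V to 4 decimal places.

LSB = 8.5 V / 2^13 = 1.038 mV.
V_out = 0 + 3967 × 0.0010376 V = 4.11615 V.

4.1161 V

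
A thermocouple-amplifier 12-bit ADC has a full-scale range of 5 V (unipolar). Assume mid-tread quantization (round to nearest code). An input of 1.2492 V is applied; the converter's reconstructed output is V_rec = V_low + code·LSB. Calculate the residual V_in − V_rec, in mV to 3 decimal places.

One LSB is 5 V / 4096 = 1.221 mV.
Scaled input = 1023.3446 LSBs, so code = 1023.
Reconstructed: 1.2487793 V.
Difference: 0.000420703 V → 0.421 mV.

0.421 mV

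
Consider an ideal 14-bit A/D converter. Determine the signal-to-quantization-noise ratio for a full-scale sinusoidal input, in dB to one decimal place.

86.0 dB

SNR ≈ 6.02·N + 1.76 dB = 6.02·14 + 1.76 = 86.04 dB.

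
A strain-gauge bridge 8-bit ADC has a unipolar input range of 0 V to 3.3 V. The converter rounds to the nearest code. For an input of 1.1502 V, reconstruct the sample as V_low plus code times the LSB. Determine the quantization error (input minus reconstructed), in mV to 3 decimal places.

2.934 mV

Step size: 3.3 V ÷ 2^8 = 12.891 mV.
Scaled input = 89.2276 LSBs, so code = 89.
Code 89 maps back to 0 + 89×0.0128906 V = 1.1472656 V.
Difference: 0.00293437 V → 2.934 mV.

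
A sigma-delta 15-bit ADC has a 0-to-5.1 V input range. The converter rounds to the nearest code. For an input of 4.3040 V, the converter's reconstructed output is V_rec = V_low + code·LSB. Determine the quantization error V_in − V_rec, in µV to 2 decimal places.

LSB = 5.1/2^15 = 155.64 µV.
(4.3040 − 0)/0.00015564 = 27653.6220; round gives code 27654.
Code 27654 maps back to 0 + 27654×0.00015564 V = 4.3040588 V.
Difference: -5.88379e-05 V → -58.84 µV.

-58.84 µV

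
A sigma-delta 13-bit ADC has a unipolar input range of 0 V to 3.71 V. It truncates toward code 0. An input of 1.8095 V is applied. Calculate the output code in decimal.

code 3995

LSB = 3.71 V / 8192 = 452.88 µV.
(V_in − V_low)/LSB = (1.8095 − 0) / 0.000452881 = 3995.532.
⌊·⌋(3995.532) = 3995.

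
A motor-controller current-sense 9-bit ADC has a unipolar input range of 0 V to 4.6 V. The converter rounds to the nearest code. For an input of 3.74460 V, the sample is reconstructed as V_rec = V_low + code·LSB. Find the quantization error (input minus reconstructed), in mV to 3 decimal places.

Step size: 4.6 V ÷ 2^9 = 8.984 mV.
Scaled input = 416.7903 LSBs, so code = 417.
Reconstructed: 3.7464844 V.
V_in − V_rec = -0.00188437 V = -1.884 mV.

-1.884 mV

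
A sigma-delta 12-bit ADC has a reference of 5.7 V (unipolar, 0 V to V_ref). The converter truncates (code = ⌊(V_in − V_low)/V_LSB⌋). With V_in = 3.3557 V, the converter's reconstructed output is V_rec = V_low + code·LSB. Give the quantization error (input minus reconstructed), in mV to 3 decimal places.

0.549 mV

One LSB is 5.7 V / 4096 = 1.392 mV.
(V_in − V_low)/LSB = (3.3557 − 0)/0.0013916 = 2411.3942 → code 2411 (floor).
V_rec = 0 + 2411·0.0013916 = 3.3551514 V.
Difference: 0.000548633 V → 0.549 mV.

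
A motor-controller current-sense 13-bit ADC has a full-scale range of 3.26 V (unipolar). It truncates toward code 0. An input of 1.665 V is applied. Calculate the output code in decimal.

code 4183

Full-scale span = 3.26 V; LSB = 3.26/2^13 = 397.95 µV.
Input sits at 4183.951 steps above V_low.
So the output code is 4183.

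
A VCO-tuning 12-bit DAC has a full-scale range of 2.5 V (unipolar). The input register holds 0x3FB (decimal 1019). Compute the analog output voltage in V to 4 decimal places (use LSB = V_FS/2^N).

LSB = 2.5 V / 2^12 = 0.610 mV.
Code 0x3FB = 1019 decimal.
V_out = 0 + 1019 × 0.000610352 V = 0.621948 V.

0.6219 V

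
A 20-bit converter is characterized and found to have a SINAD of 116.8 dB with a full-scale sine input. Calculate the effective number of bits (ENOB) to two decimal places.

ENOB = (SINAD − 1.76) / 6.02 = (116.8 − 1.76)/6.02 = 19.110.

19.11 bits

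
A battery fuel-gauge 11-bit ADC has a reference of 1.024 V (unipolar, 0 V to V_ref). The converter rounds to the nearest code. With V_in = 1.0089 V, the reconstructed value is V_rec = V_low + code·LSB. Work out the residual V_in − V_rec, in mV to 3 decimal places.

-0.100 mV

Step size: 1.024 V ÷ 2^11 = 0.500 mV.
Scaled input = 2017.8000 LSBs, so code = 2018.
Reconstructed: 1.009 V.
Difference: -0.0001 V → -0.100 mV.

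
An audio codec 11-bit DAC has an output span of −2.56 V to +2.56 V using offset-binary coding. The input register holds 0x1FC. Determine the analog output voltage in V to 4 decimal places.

LSB = 5.12 V / 2^11 = 2.500 mV.
Code 0x1FC = 508 decimal.
V_out = (−2.56) + 508 × 0.0025 V = -1.29 V.

-1.2900 V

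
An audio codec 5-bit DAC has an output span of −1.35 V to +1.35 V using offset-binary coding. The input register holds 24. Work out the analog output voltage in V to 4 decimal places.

0.6750 V

LSB = 2.7 V / 2^5 = 84.375 mV.
V_out = (−1.35) + 24 × 0.084375 V = 0.675 V.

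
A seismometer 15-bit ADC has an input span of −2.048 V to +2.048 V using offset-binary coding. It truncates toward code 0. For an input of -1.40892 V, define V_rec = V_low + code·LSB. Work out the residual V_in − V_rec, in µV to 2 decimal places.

80.00 µV

One LSB is 4.096 V / 32768 = 125.00 µV.
(-1.40892 − (−2.048))/0.000125 = 5112.6400; ⌊·⌋ gives code 5112.
Code 5112 maps back to (−2.048) + 5112×0.000125 V = -1.409 V.
V_in − V_rec = 8e-05 V = 80.00 µV.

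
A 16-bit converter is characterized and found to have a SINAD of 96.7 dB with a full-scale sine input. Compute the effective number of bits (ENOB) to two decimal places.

ENOB = (SINAD − 1.76) / 6.02 = (96.7 − 1.76)/6.02 = 15.771.

15.77 bits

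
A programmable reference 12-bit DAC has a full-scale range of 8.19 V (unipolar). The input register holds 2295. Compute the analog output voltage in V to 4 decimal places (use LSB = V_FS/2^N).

LSB = 8.19 V / 2^12 = 2.000 mV.
V_out = 0 + 2295 × 0.00199951 V = 4.58888 V.

4.5889 V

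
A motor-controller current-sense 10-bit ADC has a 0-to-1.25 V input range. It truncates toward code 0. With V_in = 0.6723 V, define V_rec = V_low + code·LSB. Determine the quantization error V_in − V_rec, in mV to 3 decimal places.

LSB = 1.25/2^10 = 1.221 mV.
(0.6723 − 0)/0.0012207 = 550.7482; ⌊·⌋ gives code 550.
Reconstructed: 0.67138672 V.
V_in − V_rec = 0.000913281 V = 0.913 mV.

0.913 mV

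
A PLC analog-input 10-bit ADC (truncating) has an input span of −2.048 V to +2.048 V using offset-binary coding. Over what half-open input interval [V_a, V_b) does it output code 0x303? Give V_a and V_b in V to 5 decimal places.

LSB = 4.096/2^10 = 4.000 mV.
Code 0x303 = 771 decimal.
V_a = V_low + 771·LSB = 1.036 V; V_b = V_low + 772·LSB = 1.04 V.

[1.03600 V, 1.04000 V)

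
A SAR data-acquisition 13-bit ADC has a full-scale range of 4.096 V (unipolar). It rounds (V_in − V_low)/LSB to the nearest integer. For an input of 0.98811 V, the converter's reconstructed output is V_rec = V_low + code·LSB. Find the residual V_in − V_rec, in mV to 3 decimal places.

One LSB is 4.096 V / 8192 = 0.500 mV.
(0.98811 − 0)/0.0005 = 1976.2200; round gives code 1976.
Code 1976 maps back to 0 + 1976×0.0005 V = 0.988 V.
Difference: 0.00011 V → 0.110 mV.

0.110 mV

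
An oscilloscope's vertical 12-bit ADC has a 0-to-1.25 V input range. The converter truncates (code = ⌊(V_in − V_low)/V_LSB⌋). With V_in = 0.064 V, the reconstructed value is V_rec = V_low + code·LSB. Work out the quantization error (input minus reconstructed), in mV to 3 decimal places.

One LSB is 1.25 V / 4096 = 305.18 µV.
(0.064 − 0)/0.000305176 = 209.7152; ⌊·⌋ gives code 209.
V_rec = 0 + 209·0.000305176 = 0.063781738 V.
V_in − V_rec = 0.000218262 V = 0.218 mV.

0.218 mV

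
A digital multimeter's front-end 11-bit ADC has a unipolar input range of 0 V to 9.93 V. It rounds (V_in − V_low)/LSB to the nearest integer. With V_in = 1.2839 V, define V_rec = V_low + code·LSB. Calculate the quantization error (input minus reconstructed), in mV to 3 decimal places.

LSB = 9.93/2^11 = 4.849 mV.
Scaled input = 264.7963 LSBs, so code = 265.
Code 265 maps back to 0 + 265×0.00484863 V = 1.2848877 V.
V_in − V_rec = -0.000987695 V = -0.988 mV.

-0.988 mV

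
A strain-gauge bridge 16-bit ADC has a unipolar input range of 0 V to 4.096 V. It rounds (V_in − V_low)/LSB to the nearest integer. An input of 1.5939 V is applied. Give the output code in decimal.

code 25502

With 65536 levels over 4.096 V, one step is 62.50 µV.
(1.5939 − 0) / 6.25e-05 = 25502.400 LSBs.
So the output code is 25502.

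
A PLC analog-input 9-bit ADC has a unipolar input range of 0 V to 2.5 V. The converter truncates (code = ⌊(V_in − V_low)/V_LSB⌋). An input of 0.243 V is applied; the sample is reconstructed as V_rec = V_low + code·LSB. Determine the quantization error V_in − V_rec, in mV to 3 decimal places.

Step size: 2.5 V ÷ 2^9 = 4.883 mV.
(V_in − V_low)/LSB = (0.243 − 0)/0.00488281 = 49.7664 → code 49 (floor).
Reconstructed: 0.23925781 V.
V_in − V_rec = 0.00374219 V = 3.742 mV.

3.742 mV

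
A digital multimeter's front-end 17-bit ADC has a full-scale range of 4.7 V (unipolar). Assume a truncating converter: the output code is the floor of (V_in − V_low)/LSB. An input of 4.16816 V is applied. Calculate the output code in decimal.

code 116240

With 131072 levels over 4.7 V, one step is 35.86 µV.
(4.16816 − 0) / 3.58582e-05 = 116240.227 LSBs.
⌊·⌋(116240.227) = 116240.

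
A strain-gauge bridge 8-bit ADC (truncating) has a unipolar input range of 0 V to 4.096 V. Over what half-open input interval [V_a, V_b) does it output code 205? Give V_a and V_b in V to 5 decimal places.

LSB = 4.096/2^8 = 16.000 mV.
V_a = V_low + 205·LSB = 3.28 V; V_b = V_low + 206·LSB = 3.296 V.

[3.28000 V, 3.29600 V)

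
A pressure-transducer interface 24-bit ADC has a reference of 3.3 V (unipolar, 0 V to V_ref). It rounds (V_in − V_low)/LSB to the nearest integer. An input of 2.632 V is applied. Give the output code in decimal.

Full-scale span = 3.3 V; LSB = 3.3/2^24 = 0.20 µV.
Input sits at 13381100.761 steps above V_low.
Round → code 13381101.

code 13381101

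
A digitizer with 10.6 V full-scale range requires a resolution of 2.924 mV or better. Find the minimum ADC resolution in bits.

Number of steps required ≥ 10.6 V / 2.924 mV = 3625.17.
Need 2^N ≥ 3625.17; 2^11 = 2048, 2^12 = 4096.
Minimum N = 12.

12 bits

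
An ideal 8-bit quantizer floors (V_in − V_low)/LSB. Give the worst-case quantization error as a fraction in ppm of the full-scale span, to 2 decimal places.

3906.25 ppm

Truncating → worst-case error = 1 LSB = V_FS/2^8, so 1e+06/256 = 3906.25 ppm of full scale.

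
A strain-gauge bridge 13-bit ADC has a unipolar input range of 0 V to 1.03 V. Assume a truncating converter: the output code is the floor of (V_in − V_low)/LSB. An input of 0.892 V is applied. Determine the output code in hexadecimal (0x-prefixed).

code 0x1BB6 (decimal 7094)

Full-scale span = 1.03 V; LSB = 1.03/2^13 = 125.73 µV.
(0.892 − 0) / 0.000125732 = 7094.431 LSBs.
Floor → code 7094.
In hexadecimal (0x-prefixed): 0x1BB6.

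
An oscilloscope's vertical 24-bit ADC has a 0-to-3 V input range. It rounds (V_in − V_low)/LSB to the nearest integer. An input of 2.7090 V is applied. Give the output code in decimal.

code 15149826

With 16777216 levels over 3 V, one step is 0.18 µV.
(2.7090 − 0) / 1.78814e-07 = 15149826.048 LSBs.
Round → code 15149826.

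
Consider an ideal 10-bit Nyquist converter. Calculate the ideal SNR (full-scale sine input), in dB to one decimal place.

SNR ≈ 6.02·N + 1.76 dB = 6.02·10 + 1.76 = 61.96 dB.

62.0 dB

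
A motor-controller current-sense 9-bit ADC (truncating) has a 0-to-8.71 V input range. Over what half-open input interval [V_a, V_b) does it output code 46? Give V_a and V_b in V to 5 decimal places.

[0.78254 V, 0.79955 V)

LSB = 8.71/2^9 = 17.012 mV.
V_a = V_low + 46·LSB = 0.782539 V; V_b = V_low + 47·LSB = 0.799551 V.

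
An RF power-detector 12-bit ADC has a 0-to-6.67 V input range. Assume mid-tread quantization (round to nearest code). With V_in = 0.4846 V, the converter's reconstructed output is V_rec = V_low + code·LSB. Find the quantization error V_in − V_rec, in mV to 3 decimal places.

-0.669 mV

Step size: 6.67 V ÷ 2^12 = 1.628 mV.
(V_in − V_low)/LSB = (0.4846 − 0)/0.00162842 = 297.5894 → code 298 (round).
Reconstructed: 0.48526855 V.
Error = 0.4846 − 0.48526855 = -0.000668555 V = -0.669 mV.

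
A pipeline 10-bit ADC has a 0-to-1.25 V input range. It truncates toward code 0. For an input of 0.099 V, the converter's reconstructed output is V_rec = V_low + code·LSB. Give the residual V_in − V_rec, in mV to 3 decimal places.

LSB = 1.25/2^10 = 1.221 mV.
(0.099 − 0)/0.0012207 = 81.1008; ⌊·⌋ gives code 81.
Code 81 maps back to 0 + 81×0.0012207 V = 0.098876953 V.
V_in − V_rec = 0.000123047 V = 0.123 mV.

0.123 mV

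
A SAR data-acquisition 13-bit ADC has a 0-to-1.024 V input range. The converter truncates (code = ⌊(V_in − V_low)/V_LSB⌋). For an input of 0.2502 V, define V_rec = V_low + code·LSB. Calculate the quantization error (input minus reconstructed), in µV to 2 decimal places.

75.00 µV

LSB = 1.024/2^13 = 125.00 µV.
(0.2502 − 0)/0.000125 = 2001.6000; ⌊·⌋ gives code 2001.
Reconstructed: 0.250125 V.
V_in − V_rec = 7.5e-05 V = 75.00 µV.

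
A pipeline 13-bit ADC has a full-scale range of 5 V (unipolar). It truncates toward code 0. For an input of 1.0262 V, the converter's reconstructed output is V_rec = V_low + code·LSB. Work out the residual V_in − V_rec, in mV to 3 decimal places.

0.199 mV

Step size: 5 V ÷ 2^13 = 0.610 mV.
Scaled input = 1681.3261 LSBs, so code = 1681.
V_rec = 0 + 1681·0.000610352 = 1.026001 V.
V_in − V_rec = 0.000199023 V = 0.199 mV.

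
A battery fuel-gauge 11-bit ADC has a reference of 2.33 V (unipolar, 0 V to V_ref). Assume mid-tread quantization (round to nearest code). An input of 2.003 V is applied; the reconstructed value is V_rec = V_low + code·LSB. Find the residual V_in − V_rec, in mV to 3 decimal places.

LSB = 2.33/2^11 = 1.138 mV.
(2.003 − 0)/0.0011377 = 1760.5768; round gives code 1761.
Reconstructed: 2.0034814 V.
Difference: -0.000481445 V → -0.481 mV.

-0.481 mV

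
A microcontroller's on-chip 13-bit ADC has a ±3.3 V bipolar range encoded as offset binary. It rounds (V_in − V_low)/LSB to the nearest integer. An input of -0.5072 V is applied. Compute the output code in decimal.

code 3466

Full-scale span = 6.6 V; LSB = 6.6/2^13 = 0.806 mV.
(-0.5072 − (−3.3)) / 0.000805664 = 3466.457 LSBs.
Round → code 3466.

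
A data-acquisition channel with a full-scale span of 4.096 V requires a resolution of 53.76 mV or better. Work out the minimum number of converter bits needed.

7 bits

Number of steps required ≥ 4.096 V / 53.76 mV = 76.19.
Need 2^N ≥ 76.19; 2^6 = 64, 2^7 = 128.
Minimum N = 7.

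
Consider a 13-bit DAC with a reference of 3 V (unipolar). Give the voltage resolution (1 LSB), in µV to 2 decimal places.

366.21 µV

Full-scale span = 3 V.
LSB = 3 / 2^13 = 3 / 8192 = 0.000366211 V = 366.21 µV.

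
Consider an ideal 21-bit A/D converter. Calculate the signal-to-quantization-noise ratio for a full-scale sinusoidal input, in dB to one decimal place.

SNR ≈ 6.02·N + 1.76 dB = 6.02·21 + 1.76 = 128.18 dB.

128.2 dB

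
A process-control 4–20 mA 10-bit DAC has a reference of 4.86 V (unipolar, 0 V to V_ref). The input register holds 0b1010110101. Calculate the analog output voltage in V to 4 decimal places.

LSB = 4.86 V / 2^10 = 4.746 mV.
Code 0b1010110101 = 693 decimal.
V_out = 0 + 693 × 0.00474609 V = 3.28904 V.

3.2890 V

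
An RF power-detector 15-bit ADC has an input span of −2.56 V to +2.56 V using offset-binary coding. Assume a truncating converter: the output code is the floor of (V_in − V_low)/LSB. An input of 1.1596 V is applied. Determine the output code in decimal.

code 23805

Full-scale span = 5.12 V; LSB = 5.12/2^15 = 156.25 µV.
Input sits at 23805.440 steps above V_low.
⌊·⌋(23805.440) = 23805.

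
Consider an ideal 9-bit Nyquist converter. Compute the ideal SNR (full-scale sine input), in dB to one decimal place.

55.9 dB

SNR ≈ 6.02·N + 1.76 dB = 6.02·9 + 1.76 = 55.94 dB.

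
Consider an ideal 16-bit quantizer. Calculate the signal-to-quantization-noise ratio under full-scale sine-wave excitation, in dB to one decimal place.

SNR ≈ 6.02·N + 1.76 dB = 6.02·16 + 1.76 = 98.08 dB.

98.1 dB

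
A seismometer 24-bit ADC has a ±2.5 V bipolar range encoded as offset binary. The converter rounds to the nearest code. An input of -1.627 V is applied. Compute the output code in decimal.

LSB = 5 V / 16777216 = 0.30 µV.
(V_in − V_low)/LSB = (-1.627 − (−2.5)) / 2.98023e-07 = 2929301.914.
Round → code 2929302.

code 2929302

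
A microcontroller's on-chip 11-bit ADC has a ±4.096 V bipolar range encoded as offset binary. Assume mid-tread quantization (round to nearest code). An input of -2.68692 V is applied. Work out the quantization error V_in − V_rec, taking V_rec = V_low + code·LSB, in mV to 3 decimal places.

LSB = 8.192/2^11 = 4.000 mV.
Scaled input = 352.2700 LSBs, so code = 352.
Reconstructed: -2.688 V.
Error = -2.68692 − (−2.688) = 0.00108 V = 1.080 mV.

1.080 mV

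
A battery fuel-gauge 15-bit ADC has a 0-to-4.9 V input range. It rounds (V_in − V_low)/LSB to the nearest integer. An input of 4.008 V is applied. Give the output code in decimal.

code 26803

With 32768 levels over 4.9 V, one step is 149.54 µV.
(V_in − V_low)/LSB = (4.008 − 0) / 0.000149536 = 26802.887.
round(26802.887) = 26803.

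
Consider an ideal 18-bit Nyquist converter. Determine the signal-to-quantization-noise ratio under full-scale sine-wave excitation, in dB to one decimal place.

110.1 dB

SNR ≈ 6.02·N + 1.76 dB = 6.02·18 + 1.76 = 110.12 dB.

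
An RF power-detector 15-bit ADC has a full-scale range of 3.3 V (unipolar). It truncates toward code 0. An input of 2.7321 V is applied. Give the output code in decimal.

With 32768 levels over 3.3 V, one step is 100.71 µV.
(V_in − V_low)/LSB = (2.7321 − 0) / 0.000100708 = 27128.925.
Floor → code 27128.

code 27128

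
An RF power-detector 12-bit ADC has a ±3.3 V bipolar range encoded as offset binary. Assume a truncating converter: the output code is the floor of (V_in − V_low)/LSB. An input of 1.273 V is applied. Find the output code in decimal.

code 2838

With 4096 levels over 6.6 V, one step is 1.611 mV.
(V_in − V_low)/LSB = (1.273 − (−3.3)) / 0.00161133 = 2838.032.
So the output code is 2838.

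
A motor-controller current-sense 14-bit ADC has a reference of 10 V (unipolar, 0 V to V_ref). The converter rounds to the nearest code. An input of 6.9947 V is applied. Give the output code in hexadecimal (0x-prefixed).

code 0x2CC4 (decimal 11460)

With 16384 levels over 10 V, one step is 0.610 mV.
(6.9947 − 0) / 0.000610352 = 11460.116 LSBs.
So the output code is 11460.
In hexadecimal (0x-prefixed): 0x2CC4.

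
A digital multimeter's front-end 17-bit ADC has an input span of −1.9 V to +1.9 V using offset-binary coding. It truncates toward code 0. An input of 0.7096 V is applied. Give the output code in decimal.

LSB = 3.8 V / 131072 = 28.99 µV.
(V_in − V_low)/LSB = (0.7096 − (−1.9)) / 2.89917e-05 = 90011.971.
Floor → code 90011.

code 90011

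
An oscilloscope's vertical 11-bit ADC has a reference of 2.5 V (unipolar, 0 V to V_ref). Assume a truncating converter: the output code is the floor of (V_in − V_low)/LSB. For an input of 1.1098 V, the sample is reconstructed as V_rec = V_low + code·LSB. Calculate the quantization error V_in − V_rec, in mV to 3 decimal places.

0.181 mV

One LSB is 2.5 V / 2048 = 1.221 mV.
(V_in − V_low)/LSB = (1.1098 − 0)/0.0012207 = 909.1482 → code 909 (floor).
Reconstructed: 1.1096191 V.
Error = 1.1098 − 1.1096191 = 0.000180859 V = 0.181 mV.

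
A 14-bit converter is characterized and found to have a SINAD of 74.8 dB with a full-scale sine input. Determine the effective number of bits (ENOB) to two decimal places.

12.13 bits

ENOB = (SINAD − 1.76) / 6.02 = (74.8 − 1.76)/6.02 = 12.133.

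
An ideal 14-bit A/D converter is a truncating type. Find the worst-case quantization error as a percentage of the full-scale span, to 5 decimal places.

0.00610 %

Truncating → worst-case error = 1 LSB = V_FS/2^14, so 100/16384 = 0.00610352 % of full scale.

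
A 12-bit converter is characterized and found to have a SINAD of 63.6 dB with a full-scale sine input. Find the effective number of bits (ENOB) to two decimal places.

10.27 bits

ENOB = (SINAD − 1.76) / 6.02 = (63.6 − 1.76)/6.02 = 10.272.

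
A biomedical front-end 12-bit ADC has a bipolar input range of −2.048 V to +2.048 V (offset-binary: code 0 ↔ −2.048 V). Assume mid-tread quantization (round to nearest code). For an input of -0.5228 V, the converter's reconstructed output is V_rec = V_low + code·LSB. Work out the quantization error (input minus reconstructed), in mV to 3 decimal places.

0.200 mV

LSB = 4.096/2^12 = 1.000 mV.
(-0.5228 − (−2.048))/0.001 = 1525.2000; round gives code 1525.
Code 1525 maps back to (−2.048) + 1525×0.001 V = -0.523 V.
Error = -0.5228 − (−0.523) = 0.0002 V = 0.200 mV.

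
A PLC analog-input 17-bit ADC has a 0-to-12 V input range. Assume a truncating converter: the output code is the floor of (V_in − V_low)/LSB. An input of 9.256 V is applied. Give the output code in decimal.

code 101100

Full-scale span = 12 V; LSB = 12/2^17 = 91.55 µV.
Input sits at 101100.203 steps above V_low.
So the output code is 101100.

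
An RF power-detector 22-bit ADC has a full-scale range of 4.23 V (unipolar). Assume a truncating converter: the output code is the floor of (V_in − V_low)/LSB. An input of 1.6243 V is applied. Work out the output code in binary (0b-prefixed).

LSB = 4.23 V / 4194304 = 1.01 µV.
(1.6243 − 0) / 1.00851e-06 = 1610592.905 LSBs.
So the output code is 1610592.
In binary (0b-prefixed): 0b110001001001101100000.

code 0b110001001001101100000 (decimal 1610592)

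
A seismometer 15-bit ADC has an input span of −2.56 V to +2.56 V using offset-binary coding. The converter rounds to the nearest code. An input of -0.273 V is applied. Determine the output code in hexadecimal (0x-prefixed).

With 32768 levels over 5.12 V, one step is 156.25 µV.
Input sits at 14636.800 steps above V_low.
round(14636.800) = 14637.
In hexadecimal (0x-prefixed): 0x392D.

code 0x392D (decimal 14637)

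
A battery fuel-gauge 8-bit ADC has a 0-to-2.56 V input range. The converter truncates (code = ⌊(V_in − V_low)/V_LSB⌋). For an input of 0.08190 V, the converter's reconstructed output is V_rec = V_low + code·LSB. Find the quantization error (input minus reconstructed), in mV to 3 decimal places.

1.900 mV

Step size: 2.56 V ÷ 2^8 = 10.000 mV.
(0.08190 − 0)/0.01 = 8.1900; ⌊·⌋ gives code 8.
V_rec = 0 + 8·0.01 = 0.08 V.
Error = 0.08190 − 0.08 = 0.0019 V = 1.900 mV.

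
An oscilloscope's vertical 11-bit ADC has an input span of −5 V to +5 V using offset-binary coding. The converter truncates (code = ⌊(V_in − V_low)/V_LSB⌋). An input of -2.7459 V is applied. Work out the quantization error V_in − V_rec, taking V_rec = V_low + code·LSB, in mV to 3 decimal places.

3.123 mV

One LSB is 10 V / 2048 = 4.883 mV.
(V_in − V_low)/LSB = (-2.7459 − (−5))/0.00488281 = 461.6397 → code 461 (floor).
Code 461 maps back to (−5) + 461×0.00488281 V = -2.7490234 V.
V_in − V_rec = 0.00312344 V = 3.123 mV.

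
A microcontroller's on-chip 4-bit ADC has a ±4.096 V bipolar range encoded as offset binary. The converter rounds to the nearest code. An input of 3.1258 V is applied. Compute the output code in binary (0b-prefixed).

LSB = 8.192 V / 16 = 0.5120 V.
Input sits at 14.105 steps above V_low.
round(14.105) = 14.
In binary (0b-prefixed): 0b1110.

code 0b1110 (decimal 14)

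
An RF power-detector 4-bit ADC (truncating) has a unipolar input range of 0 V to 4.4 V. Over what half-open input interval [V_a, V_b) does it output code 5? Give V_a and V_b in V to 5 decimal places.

[1.37500 V, 1.65000 V)

LSB = 4.4/2^4 = 275.000 mV.
V_a = V_low + 5·LSB = 1.375 V; V_b = V_low + 6·LSB = 1.65 V.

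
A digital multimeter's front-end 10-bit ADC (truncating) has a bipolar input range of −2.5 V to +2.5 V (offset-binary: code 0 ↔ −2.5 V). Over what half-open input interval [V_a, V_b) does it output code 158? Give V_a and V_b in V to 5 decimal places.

[-1.72852 V, -1.72363 V)

LSB = 5/2^10 = 4.883 mV.
V_a = V_low + 158·LSB = -1.72852 V; V_b = V_low + 159·LSB = -1.72363 V.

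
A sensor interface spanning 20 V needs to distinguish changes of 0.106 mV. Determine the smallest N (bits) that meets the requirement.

18 bits

Number of steps required ≥ 20 V / 0.106 mV = 188679.25.
Need 2^N ≥ 188679.25; 2^17 = 131072, 2^18 = 262144.
Minimum N = 18.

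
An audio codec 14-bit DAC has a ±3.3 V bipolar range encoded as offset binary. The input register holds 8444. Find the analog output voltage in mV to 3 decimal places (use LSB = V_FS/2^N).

LSB = 6.6 V / 2^14 = 402.83 µV.
V_out = (−3.3) + 8444 × 0.000402832 V = 0.101514 V.
= 101.514 mV.

101.514 mV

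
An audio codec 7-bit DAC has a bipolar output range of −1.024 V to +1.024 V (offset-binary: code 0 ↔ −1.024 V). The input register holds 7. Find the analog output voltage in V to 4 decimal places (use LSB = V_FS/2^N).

-0.9120 V

LSB = 2.048 V / 2^7 = 16.000 mV.
V_out = (−1.024) + 7 × 0.016 V = -0.912 V.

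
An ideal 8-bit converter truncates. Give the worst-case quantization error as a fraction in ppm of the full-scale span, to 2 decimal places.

3906.25 ppm

Truncating → worst-case error = 1 LSB = V_FS/2^8, so 1e+06/256 = 3906.25 ppm of full scale.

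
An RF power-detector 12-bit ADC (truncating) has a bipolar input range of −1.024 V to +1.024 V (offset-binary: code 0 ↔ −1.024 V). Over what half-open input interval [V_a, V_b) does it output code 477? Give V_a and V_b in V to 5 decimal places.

[-0.78550 V, -0.78500 V)

LSB = 2.048/2^12 = 0.500 mV.
V_a = V_low + 477·LSB = -0.7855 V; V_b = V_low + 478·LSB = -0.785 V.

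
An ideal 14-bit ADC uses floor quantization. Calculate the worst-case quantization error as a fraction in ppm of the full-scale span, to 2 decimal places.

Truncating → worst-case error = 1 LSB = V_FS/2^14, so 1e+06/16384 = 61.0352 ppm of full scale.

61.04 ppm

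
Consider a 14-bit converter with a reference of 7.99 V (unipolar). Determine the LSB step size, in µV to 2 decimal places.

Full-scale span = 7.99 V.
LSB = 7.99 / 2^14 = 7.99 / 16384 = 0.000487671 V = 487.67 µV.

487.67 µV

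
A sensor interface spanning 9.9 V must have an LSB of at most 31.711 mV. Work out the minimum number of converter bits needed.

Number of steps required ≥ 9.9 V / 31.711 mV = 312.19.
Need 2^N ≥ 312.19; 2^8 = 256, 2^9 = 512.
Minimum N = 9.

9 bits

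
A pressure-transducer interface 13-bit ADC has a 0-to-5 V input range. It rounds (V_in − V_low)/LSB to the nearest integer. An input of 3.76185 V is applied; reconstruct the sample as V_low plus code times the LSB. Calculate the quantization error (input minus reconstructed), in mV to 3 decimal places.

LSB = 5/2^13 = 0.610 mV.
(3.76185 − 0)/0.000610352 = 6163.4150; round gives code 6163.
Code 6163 maps back to 0 + 6163×0.000610352 V = 3.7615967 V.
Error = 3.76185 − 3.7615967 = 0.00025332 V = 0.253 mV.

0.253 mV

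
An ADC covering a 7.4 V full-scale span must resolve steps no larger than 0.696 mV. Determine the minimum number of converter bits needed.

14 bits

Number of steps required ≥ 7.4 V / 0.696 mV = 10632.18.
Need 2^N ≥ 10632.18; 2^13 = 8192, 2^14 = 16384.
Minimum N = 14.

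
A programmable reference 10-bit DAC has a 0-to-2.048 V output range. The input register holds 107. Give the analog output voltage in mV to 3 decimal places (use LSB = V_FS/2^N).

LSB = 2.048 V / 2^10 = 2.000 mV.
V_out = 0 + 107 × 0.002 V = 0.214 V.
= 214.000 mV.

214.000 mV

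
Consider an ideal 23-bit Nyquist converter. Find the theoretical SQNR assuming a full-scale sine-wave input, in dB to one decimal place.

SNR ≈ 6.02·N + 1.76 dB = 6.02·23 + 1.76 = 140.22 dB.

140.2 dB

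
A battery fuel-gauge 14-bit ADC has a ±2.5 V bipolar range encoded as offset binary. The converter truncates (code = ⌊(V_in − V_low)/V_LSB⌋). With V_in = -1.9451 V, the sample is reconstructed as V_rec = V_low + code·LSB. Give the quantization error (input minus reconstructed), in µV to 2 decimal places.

LSB = 5/2^14 = 305.18 µV.
Scaled input = 1818.2963 LSBs, so code = 1818.
V_rec = (−2.5) + 1818·0.000305176 = -1.9451904 V.
V_in − V_rec = 9.04297e-05 V = 90.43 µV.

90.43 µV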